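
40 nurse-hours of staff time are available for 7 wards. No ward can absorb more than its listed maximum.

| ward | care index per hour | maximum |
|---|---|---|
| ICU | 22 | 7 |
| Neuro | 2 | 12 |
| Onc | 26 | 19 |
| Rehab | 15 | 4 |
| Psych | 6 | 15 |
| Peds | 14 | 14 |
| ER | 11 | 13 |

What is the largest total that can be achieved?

Highest care index per hour first: Onc 26 > ICU 22 > Rehab 15 > Peds 14 > ER 11 > Psych 6 > Neuro 2.
Onc: +19 to 19 (cap) — 21 left.
ICU takes 7 to reach its cap of 7 — 14 left.
Give Rehab 4 to hit its cap of 4 — 10 left.
Peds: +10 (room for 14) → 10. Pool exhausted.
Total = 22×7 + 26×19 + 15×4 + 14×10 = 848.

848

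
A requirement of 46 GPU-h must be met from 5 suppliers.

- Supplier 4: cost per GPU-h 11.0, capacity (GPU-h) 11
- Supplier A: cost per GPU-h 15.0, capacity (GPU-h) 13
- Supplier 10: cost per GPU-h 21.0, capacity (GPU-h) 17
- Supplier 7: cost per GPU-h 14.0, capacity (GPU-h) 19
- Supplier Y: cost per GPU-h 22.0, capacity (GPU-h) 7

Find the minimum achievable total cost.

Cheapest first:
Supplier 4 (11.0): use full 11 ; 35 GPU-h to go.
Supplier 7 at 14.0: take all 19 GPU-h ; 16 still needed.
Take 13 from Supplier A at 15.0 ; need 3 more.
Take 3 from Supplier 10 at 21.0 to finish.
Supplier Y: unused.
Cost = 11×11.0 + 19×14.0 + 13×15.0 + 3×21.0 = 645.

645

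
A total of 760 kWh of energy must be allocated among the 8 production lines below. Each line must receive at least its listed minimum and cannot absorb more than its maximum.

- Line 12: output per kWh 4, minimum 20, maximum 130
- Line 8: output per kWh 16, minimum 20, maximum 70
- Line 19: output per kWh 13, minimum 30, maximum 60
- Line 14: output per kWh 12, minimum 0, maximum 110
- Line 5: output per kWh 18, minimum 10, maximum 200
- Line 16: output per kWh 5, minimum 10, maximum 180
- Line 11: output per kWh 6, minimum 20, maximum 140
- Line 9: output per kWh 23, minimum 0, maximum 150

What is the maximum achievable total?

11240

Meeting every minimum uses 20+20+30+0+10+10+20+0 = 110 kWh, leaving 650.
Order the production lines by output per kWh: Line 9 23 > Line 5 18 > Line 8 16 > Line 19 13 > Line 14 12 > Line 11 6 > Line 16 5 > Line 12 4.
Line 9 takes 150 more to reach its cap of 150 ; 500 left.
Give Line 5 190 more to hit its cap of 200 ; 310 left.
Give Line 8 50 more to hit its cap of 70 ; 260 left.
Line 19 takes 30 more to reach its cap of 60 ; 230 left.
Give Line 14 110 more to hit its cap of 110 ; 120 left.
Line 11 takes 120 more to reach its cap of 140 ; 0 left.
Total = 4×20 + 16×70 + 13×60 + 12×110 + 18×200 + 5×10 + 6×140 + 23×150 = 11240.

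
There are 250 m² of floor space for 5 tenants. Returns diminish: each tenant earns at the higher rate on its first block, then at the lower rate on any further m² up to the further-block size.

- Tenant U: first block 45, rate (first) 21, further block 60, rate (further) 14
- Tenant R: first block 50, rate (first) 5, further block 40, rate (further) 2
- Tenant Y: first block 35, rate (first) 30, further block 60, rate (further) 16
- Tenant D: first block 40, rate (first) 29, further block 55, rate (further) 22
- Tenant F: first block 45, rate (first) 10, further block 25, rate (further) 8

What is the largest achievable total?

5535

Treat each block as its own option and order by rate: Tenant Y/tier1 30 > Tenant D/tier1 29 > Tenant D/tier2 22 > Tenant U/tier1 21 > Tenant Y/tier2 16 > Tenant U/tier2 14 > Tenant F/tier1 10 > Tenant F/tier2 8 > Tenant R/tier1 5 > Tenant R/tier2 2.
Tenant Y/tier1 (30): +35 ; 215 left.
Tenant D tier1 at 29: fill all 40 ; 175 left.
Tenant D/tier2 (22): +55 ; 120 left.
Fill Tenant U tier1 block (45 at 21) ; 75 left.
Tenant Y tier2 at 16: fill all 60 ; 15 left.
Tenant U tier2 at 14: only 15 left, fill 15.
Total = 30×35 + 29×40 + 22×55 + 21×45 + 16×60 + 14×15 = 5535.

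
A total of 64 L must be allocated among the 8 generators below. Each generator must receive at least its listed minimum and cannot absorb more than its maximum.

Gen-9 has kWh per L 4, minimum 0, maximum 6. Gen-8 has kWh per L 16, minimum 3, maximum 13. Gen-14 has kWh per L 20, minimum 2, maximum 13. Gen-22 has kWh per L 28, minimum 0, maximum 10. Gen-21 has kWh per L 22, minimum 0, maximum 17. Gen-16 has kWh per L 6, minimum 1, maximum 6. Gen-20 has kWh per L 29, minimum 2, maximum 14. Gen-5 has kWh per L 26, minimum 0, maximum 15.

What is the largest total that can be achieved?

1584

Meeting every minimum uses 0+3+2+0+0+1+2+0 = 8 L, leaving 56.
Highest kWh per L first: Gen-20 29 > Gen-22 28 > Gen-5 26 > Gen-21 22 > Gen-14 20 > Gen-8 16 > Gen-16 6 > Gen-9 4.
Give Gen-20 12 more to hit its cap of 14 ; 44 left.
Gen-22 takes 10 more to reach its cap of 10 ; 34 left.
Gen-5: +15 to 15 (cap) ; 19 left.
Give Gen-21 17 more to hit its cap of 17 ; 2 left.
Gen-14: +2 (room for 11) → 4. Pool exhausted.
Total = 16×3 + 20×4 + 28×10 + 22×17 + 6×1 + 29×14 + 26×15 = 1584.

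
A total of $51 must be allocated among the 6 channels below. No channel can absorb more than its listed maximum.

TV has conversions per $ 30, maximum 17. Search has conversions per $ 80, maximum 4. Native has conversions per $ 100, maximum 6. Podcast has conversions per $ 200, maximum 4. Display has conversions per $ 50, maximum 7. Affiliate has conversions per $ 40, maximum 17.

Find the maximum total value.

Rank by conversions per $: Podcast 200 > Native 100 > Search 80 > Display 50 > Affiliate 40 > TV 30.
Podcast takes 4 to reach its cap of 4 → 47 left.
Native: +6 to 6 (cap) → 41 left.
Search takes 4 to reach its cap of 4 → 37 left.
Display: +7 to 7 (cap) → 30 left.
Give Affiliate 17 to hit its cap of 17 → 13 left.
TV has room for 17 but only 13 remain, so it gets 13.
Total = 30×13 + 80×4 + 100×6 + 200×4 + 50×7 + 40×17 = 3140.

3140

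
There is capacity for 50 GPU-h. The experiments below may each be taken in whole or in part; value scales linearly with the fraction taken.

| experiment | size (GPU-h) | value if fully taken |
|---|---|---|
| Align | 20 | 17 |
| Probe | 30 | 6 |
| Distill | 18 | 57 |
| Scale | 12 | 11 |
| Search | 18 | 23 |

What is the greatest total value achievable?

92.7

Rank by value-to-size ratio: Distill 57/18≈3.17, Search 23/18≈1.28, Scale 11/12≈0.917, Align 17/20≈0.85, Probe 6/30≈0.2.
All 18 GPU-h of Distill fit (value 57) → 32 remain.
Take all of Search (18 GPU-h, value 23) → 14 GPU-h left.
Take all of Scale (12 GPU-h, value 11) → 2 GPU-h left.
Only 2 GPU-h remain; take 2/20 of Align for value 17×2/20 = 1.7.
Total value = 92.7.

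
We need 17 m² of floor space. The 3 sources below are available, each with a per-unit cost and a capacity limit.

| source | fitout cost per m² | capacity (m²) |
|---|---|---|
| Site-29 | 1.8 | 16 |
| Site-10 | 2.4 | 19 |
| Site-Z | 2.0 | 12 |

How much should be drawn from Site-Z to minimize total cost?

1

Cheapest first:
Take 16 from Site-29 at 1.8 ; need 1 more.
Take 1 from Site-Z at 2.0 to finish.
Site-10: unused.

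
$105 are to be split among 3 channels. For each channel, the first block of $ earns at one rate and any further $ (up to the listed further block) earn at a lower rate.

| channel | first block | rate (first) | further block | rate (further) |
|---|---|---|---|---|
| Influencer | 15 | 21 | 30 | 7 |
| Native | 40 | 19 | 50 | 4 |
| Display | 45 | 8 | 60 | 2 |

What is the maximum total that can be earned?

1470

Treat each block as its own option and order by rate: Influencer/first 21 > Native/first 19 > Display/first 8 > Influencer/second 7 > Native/second 4 > Display/second 2.
Fill Influencer first block (15 at 21) → 90 left.
Native first at 19: fill all 40 → 50 left.
Display first at 8: fill all 45 → 5 left.
5 remain; put them into Influencer second at 7.
Total = 21×15 + 19×40 + 8×45 + 7×5 = 1470.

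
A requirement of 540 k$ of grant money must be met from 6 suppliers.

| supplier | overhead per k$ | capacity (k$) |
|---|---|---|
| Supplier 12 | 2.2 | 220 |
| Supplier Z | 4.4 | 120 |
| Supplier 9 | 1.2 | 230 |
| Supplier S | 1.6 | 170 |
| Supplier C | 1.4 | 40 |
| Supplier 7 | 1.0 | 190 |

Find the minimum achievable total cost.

650

Use suppliers in increasing cost order.
Supplier 7 at 1.0: take all 190 k$ → 350 still needed.
Supplier 9 at 1.2: take all 230 k$ → 120 still needed.
Take 40 from Supplier C at 1.4 → need 80 more.
Supplier S at 1.6: take 80 of its 170 → requirement met.
Supplier 12, Supplier Z: unused.
Cost = 190×1.0 + 230×1.2 + 40×1.4 + 80×1.6 = 650.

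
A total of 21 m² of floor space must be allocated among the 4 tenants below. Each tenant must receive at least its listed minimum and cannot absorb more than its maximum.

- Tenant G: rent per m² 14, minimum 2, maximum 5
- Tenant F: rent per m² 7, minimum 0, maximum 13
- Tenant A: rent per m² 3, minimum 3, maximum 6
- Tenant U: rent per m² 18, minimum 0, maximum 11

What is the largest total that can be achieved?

Meeting every minimum uses 2+0+3+0 = 5 m², leaving 16.
Rank by rent per m²: Tenant U 18 > Tenant G 14 > Tenant F 7 > Tenant A 3.
Give Tenant U 11 more to hit its cap of 11 → 5 left.
Give Tenant G 3 more to hit its cap of 5 → 2 left.
Only 2 left; Tenant F takes them to reach 2.
Total = 14×5 + 7×2 + 3×3 + 18×11 = 291.

291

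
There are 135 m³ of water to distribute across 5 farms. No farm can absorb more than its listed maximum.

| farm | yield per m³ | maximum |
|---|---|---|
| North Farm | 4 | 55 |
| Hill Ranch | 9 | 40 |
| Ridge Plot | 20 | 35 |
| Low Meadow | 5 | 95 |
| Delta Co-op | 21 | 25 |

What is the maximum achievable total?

Order the farms by yield per m³: Delta Co-op 21 > Ridge Plot 20 > Hill Ranch 9 > Low Meadow 5 > North Farm 4.
Give Delta Co-op 25 to hit its cap of 25 → 110 left.
Ridge Plot takes 35 to reach its cap of 35 → 75 left.
Hill Ranch takes 40 to reach its cap of 40 → 35 left.
Only 35 left; Low Meadow takes them to reach 35.
Total = 9×40 + 20×35 + 5×35 + 21×25 = 1760.

1760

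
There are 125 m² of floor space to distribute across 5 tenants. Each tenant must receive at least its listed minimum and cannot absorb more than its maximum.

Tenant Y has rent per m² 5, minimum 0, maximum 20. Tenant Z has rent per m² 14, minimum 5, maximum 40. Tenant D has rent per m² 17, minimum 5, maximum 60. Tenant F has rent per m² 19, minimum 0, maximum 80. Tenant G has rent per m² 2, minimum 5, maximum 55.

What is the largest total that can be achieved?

Meeting every minimum uses 0+5+5+0+5 = 15 m², leaving 110.
Rank by rent per m²: Tenant F 19 > Tenant D 17 > Tenant Z 14 > Tenant Y 5 > Tenant G 2.
Tenant F: +80 to 80 (cap) → 30 left.
Tenant D: +30 (room for 55) → 35. Pool exhausted.
Total = 14×5 + 17×35 + 19×80 + 2×5 = 2195.

2195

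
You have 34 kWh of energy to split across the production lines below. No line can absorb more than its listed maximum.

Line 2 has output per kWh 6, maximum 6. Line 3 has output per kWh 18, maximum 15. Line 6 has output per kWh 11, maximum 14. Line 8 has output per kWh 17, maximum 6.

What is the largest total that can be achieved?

515

Highest output per kWh first: Line 3 18 > Line 8 17 > Line 6 11 > Line 2 6.
Line 3: +15 to 15 (cap) — 19 left.
Line 8 takes 6 to reach its cap of 6 — 13 left.
Line 6: +13 (room for 14) → 13. Pool exhausted.
Total = 18×15 + 11×13 + 17×6 = 515.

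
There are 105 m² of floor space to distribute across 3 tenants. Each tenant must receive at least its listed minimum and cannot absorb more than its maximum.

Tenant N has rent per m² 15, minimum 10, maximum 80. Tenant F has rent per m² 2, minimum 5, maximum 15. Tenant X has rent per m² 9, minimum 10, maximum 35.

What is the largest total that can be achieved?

Meeting every minimum uses 10+5+10 = 25 m², leaving 80.
Highest rent per m² first: Tenant N 15 > Tenant X 9 > Tenant F 2.
Tenant N takes 70 more to reach its cap of 80 → 10 left.
Tenant X has room for 25 more but only 10 remain, so it gets 20.
Total = 15×80 + 2×5 + 9×20 = 1390.

1390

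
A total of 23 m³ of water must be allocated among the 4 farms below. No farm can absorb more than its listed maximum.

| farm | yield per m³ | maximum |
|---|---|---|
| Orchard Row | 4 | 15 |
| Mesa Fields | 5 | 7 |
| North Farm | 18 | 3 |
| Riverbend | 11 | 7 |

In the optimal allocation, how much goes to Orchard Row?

6

Highest yield per m³ first: North Farm 18 > Riverbend 11 > Mesa Fields 5 > Orchard Row 4.
Give North Farm 3 to hit its cap of 3 ; 20 left.
Give Riverbend 7 to hit its cap of 7 ; 13 left.
Mesa Fields takes 7 to reach its cap of 7 ; 6 left.
Only 6 left; Orchard Row takes them to reach 6.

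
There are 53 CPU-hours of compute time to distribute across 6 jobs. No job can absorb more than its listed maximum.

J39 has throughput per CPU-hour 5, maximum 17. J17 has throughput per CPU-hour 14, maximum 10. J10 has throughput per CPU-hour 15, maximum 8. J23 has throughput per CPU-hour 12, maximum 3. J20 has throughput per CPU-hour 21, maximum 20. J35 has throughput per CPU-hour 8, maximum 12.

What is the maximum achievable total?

812

Rank by throughput per CPU-hour: J20 21 > J10 15 > J17 14 > J23 12 > J35 8 > J39 5.
J20 takes 20 to reach its cap of 20 — 33 left.
J10: +8 to 8 (cap) — 25 left.
J17: +10 to 10 (cap) — 15 left.
Give J23 3 to hit its cap of 3 — 12 left.
J35 takes 12 to reach its cap of 12 — 0 left.
Total = 14×10 + 15×8 + 12×3 + 21×20 + 8×12 = 812.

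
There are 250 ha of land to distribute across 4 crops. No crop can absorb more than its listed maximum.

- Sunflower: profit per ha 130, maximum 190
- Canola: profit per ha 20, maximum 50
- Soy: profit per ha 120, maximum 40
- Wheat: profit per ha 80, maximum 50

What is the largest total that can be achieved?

Highest profit per ha first: Sunflower 130 > Soy 120 > Wheat 80 > Canola 20.
Sunflower: +190 to 190 (cap) → 60 left.
Give Soy 40 to hit its cap of 40 → 20 left.
Wheat has room for 50 but only 20 remain, so it gets 20.
Total = 130×190 + 120×40 + 80×20 = 31100.

31100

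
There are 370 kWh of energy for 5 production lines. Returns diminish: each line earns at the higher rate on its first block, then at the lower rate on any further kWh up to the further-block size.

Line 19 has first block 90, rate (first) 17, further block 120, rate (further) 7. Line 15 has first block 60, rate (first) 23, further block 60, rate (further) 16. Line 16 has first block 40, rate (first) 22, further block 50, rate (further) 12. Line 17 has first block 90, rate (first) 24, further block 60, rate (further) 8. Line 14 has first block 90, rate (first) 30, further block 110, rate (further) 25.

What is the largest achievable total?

9430

Rank every tier by rate: Line 14/tier1 30 > Line 14/tier2 25 > Line 17/tier1 24 > Line 15/tier1 23 > Line 16/tier1 22 > Line 19/tier1 17 > Line 15/tier2 16 > Line 16/tier2 12 > Line 17/tier2 8 > Line 19/tier2 7.
Fill Line 14 tier1 block (90 at 30) → 280 left.
Line 14/tier2 (25): +110 → 170 left.
Fill Line 17 tier1 block (90 at 24) → 80 left.
Fill Line 15 tier1 block (60 at 23) → 20 left.
20 remain; put them into Line 16 tier1 at 22.
Total = 30×90 + 25×110 + 24×90 + 23×60 + 22×20 = 9430.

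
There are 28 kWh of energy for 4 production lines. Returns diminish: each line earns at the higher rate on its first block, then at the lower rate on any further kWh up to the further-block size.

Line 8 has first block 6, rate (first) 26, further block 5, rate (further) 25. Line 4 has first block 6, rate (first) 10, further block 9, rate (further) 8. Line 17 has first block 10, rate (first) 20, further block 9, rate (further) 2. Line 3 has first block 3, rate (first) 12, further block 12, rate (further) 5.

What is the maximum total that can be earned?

Order all 8 blocks by rate: Line 8/tier1 26 > Line 8/tier2 25 > Line 17/tier1 20 > Line 3/tier1 12 > Line 4/tier1 10 > Line 4/tier2 8 > Line 3/tier2 5 > Line 17/tier2 2.
Line 8/tier1 (26): +6 — 22 left.
Line 8 tier2 at 25: fill all 5 — 17 left.
Line 17/tier1 (20): +10 — 7 left.
Fill Line 3 tier1 block (3 at 12) — 4 left.
4 remain; put them into Line 4 tier1 at 10.
Total = 26×6 + 25×5 + 20×10 + 12×3 + 10×4 = 557.

557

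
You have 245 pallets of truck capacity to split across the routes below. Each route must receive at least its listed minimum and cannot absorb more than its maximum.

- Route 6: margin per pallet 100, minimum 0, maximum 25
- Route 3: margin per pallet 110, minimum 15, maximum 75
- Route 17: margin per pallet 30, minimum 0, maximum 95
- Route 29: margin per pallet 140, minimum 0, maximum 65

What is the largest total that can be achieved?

Meeting every minimum uses 0+15+0+0 = 15 pallets, leaving 230.
Highest margin per pallet first: Route 29 140 > Route 3 110 > Route 6 100 > Route 17 30.
Give Route 29 65 more to hit its cap of 65 → 165 left.
Give Route 3 60 more to hit its cap of 75 → 105 left.
Route 6 takes 25 more to reach its cap of 25 → 80 left.
Route 17: +80 (room for 95) → 80. Pool exhausted.
Total = 100×25 + 110×75 + 30×80 + 140×65 = 22250.

22250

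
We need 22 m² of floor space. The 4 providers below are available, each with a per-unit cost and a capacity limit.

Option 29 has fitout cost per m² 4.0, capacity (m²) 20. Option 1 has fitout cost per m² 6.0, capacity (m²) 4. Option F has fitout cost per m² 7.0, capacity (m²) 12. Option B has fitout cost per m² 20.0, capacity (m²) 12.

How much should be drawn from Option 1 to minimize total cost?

2

Use providers in increasing cost order.
Option 29 (4.0): use full 20 → 2 m² to go.
Option 1 (6.0): take the remaining 2 → done.
Option F, Option B: unused.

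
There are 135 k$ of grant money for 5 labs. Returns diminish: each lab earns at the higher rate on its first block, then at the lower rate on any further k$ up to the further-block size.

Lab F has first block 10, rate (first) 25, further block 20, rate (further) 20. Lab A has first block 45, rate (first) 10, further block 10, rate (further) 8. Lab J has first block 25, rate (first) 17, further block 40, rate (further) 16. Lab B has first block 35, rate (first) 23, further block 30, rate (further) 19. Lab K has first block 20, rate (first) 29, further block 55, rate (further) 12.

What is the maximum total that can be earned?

2945

Treat each block as its own option and order by rate: Lab K/tier1 29 > Lab F/tier1 25 > Lab B/tier1 23 > Lab F/tier2 20 > Lab B/tier2 19 > Lab J/tier1 17 > Lab J/tier2 16 > Lab K/tier2 12 > Lab A/tier1 10 > Lab A/tier2 8.
Lab K tier1 at 29: fill all 20 ; 115 left.
Fill Lab F tier1 block (10 at 25) ; 105 left.
Fill Lab B tier1 block (35 at 23) ; 70 left.
Lab F tier2 at 20: fill all 20 ; 50 left.
Lab B/tier2 (19): +30 ; 20 left.
Lab J tier1 at 17: only 20 left, fill 20.
Total = 29×20 + 25×10 + 23×35 + 20×20 + 19×30 + 17×20 = 2945.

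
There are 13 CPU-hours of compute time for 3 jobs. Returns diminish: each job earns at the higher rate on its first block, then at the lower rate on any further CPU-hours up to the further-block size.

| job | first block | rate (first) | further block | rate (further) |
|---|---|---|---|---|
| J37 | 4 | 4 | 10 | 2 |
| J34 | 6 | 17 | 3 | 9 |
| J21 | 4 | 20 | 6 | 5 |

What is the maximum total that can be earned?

209

Treat each block as its own option and order by rate: J21/first 20 > J34/first 17 > J34/second 9 > J21/second 5 > J37/first 4 > J37/second 2.
J21 first at 20: fill all 4 → 9 left.
J34 first at 17: fill all 6 → 3 left.
Fill J34 second block (3 at 9) → 0 left.
Total = 20×4 + 17×6 + 9×3 = 209.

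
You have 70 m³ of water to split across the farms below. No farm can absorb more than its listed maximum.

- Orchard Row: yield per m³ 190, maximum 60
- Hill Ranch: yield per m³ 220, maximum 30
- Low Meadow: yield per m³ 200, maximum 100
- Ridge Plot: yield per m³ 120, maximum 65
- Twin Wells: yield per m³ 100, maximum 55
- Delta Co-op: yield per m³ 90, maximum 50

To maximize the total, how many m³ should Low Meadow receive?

40

Order the farms by yield per m³: Hill Ranch 220 > Low Meadow 200 > Orchard Row 190 > Ridge Plot 120 > Twin Wells 100 > Delta Co-op 90.
Hill Ranch: +30 to 30 (cap) — 40 left.
Low Meadow: +40 (room for 100) → 40. Pool exhausted.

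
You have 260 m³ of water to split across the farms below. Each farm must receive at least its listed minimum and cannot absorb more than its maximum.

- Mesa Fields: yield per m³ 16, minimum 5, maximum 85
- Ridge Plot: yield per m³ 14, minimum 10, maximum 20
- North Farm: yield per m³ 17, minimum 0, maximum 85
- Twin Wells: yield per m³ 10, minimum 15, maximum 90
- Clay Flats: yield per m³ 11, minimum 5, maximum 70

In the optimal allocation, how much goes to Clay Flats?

Meeting every minimum uses 5+10+0+15+5 = 35 m³, leaving 225.
Order the farms by yield per m³: North Farm 17 > Mesa Fields 16 > Ridge Plot 14 > Clay Flats 11 > Twin Wells 10.
North Farm takes 85 more to reach its cap of 85 — 140 left.
Give Mesa Fields 80 more to hit its cap of 85 — 60 left.
Give Ridge Plot 10 more to hit its cap of 20 — 50 left.
Only 50 left; Clay Flats takes them to reach 55.

55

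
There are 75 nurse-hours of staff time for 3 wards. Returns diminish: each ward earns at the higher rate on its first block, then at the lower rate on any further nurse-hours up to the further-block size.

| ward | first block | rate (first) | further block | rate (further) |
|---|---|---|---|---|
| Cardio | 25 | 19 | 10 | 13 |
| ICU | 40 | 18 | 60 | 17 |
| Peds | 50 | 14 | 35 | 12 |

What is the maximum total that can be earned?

1365

Rank every tier by rate: Cardio/first 19 > ICU/first 18 > ICU/second 17 > Peds/first 14 > Cardio/second 13 > Peds/second 12.
Cardio first at 19: fill all 25 → 50 left.
Fill ICU first block (40 at 18) → 10 left.
10 remain; put them into ICU second at 17.
Total = 19×25 + 18×40 + 17×10 = 1365.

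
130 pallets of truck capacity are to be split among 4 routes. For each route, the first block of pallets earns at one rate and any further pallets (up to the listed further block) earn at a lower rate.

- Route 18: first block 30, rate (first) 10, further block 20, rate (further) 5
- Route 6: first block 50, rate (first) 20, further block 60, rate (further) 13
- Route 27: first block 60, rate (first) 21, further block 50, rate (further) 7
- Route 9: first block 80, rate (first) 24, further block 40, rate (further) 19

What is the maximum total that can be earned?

Order all 8 blocks by rate: Route 9/first 24 > Route 27/first 21 > Route 6/first 20 > Route 9/second 19 > Route 6/second 13 > Route 18/first 10 > Route 27/second 7 > Route 18/second 5.
Route 9 first at 24: fill all 80 ; 50 left.
Route 27 first at 21: only 50 left, fill 50.
Total = 24×80 + 21×50 = 2970.

2970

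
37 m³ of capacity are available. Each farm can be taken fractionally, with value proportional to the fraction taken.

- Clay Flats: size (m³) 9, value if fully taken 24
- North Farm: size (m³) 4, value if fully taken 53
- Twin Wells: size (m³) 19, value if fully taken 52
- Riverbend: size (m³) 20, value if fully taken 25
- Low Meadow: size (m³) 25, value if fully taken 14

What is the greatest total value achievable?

135.25

Sort by value density: North Farm 53/4≈13.2, Twin Wells 52/19≈2.74, Clay Flats 24/9≈2.67, Riverbend 25/20≈1.25, Low Meadow 14/25≈0.56.
Take all of North Farm (4 m³, value 53) ; 33 m³ left.
Take all of Twin Wells (19 m³, value 52) ; 14 m³ left.
Take all of Clay Flats (9 m³, value 24) ; 5 m³ left.
Only 5 m³ remain; take 5/20 of Riverbend for value 25×5/20 = 6.25.
Total value = 135.25.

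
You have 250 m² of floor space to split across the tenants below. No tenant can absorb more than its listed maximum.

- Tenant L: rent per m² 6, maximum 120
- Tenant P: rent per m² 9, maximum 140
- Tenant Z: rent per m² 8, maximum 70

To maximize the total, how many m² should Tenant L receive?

Order the tenants by rent per m²: Tenant P 9 > Tenant Z 8 > Tenant L 6.
Give Tenant P 140 to hit its cap of 140 → 110 left.
Tenant Z takes 70 to reach its cap of 70 → 40 left.
Tenant L: +40 (room for 120) → 40. Pool exhausted.

40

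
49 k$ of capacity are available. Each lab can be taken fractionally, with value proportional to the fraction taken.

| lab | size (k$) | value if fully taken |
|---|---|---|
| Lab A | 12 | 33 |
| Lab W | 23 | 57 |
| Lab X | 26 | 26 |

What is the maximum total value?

104

Best value per unit of size first: Lab A 33/12≈2.75, Lab W 57/23≈2.48, Lab X 26/26≈1.
Lab A: take in full, 12 k$ for value 33 ; 37 left.
Take all of Lab W (23 k$, value 57) ; 14 k$ left.
Fill the last 14 k$ with part of Lab X: 14/26 of it earns 14.
Total value = 104.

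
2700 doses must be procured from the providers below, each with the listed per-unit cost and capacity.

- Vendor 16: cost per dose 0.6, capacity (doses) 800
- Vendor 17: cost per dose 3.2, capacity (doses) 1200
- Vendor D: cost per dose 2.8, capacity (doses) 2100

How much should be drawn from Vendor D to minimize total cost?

1900

Fill from the cheapest provider first.
Take 800 from Vendor 16 at 0.6 ; need 1900 more.
Take 1900 from Vendor D at 2.8 to finish.
Vendor 17: unused.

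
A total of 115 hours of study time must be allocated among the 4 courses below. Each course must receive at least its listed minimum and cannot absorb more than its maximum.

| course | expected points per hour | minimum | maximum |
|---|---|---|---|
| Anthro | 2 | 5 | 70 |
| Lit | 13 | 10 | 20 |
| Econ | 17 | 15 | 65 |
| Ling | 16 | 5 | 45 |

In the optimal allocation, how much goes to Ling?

Meeting every minimum uses 5+10+15+5 = 35 hours, leaving 80.
Rank by expected points per hour: Econ 17 > Ling 16 > Lit 13 > Anthro 2.
Econ: +50 to 65 (cap) — 30 left.
Ling: +30 (room for 40) → 35. Pool exhausted.

35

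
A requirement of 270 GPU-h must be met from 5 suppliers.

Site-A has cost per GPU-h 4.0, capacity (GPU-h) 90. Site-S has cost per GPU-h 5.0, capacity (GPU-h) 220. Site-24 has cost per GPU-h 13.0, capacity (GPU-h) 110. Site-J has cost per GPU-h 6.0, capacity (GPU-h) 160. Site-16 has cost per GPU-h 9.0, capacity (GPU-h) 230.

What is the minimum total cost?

1260

Cheapest first:
Site-A (4.0): use full 90 → 180 GPU-h to go.
Site-S at 5.0: take 180 of its 220 → requirement met.
Site-J, Site-16, Site-24: unused.
Cost = 90×4.0 + 180×5.0 = 1260.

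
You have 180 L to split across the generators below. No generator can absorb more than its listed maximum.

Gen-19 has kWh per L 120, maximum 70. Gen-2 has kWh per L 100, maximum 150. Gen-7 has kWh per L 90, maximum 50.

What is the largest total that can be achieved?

19400

Highest kWh per L first: Gen-19 120 > Gen-2 100 > Gen-7 90.
Gen-19: +70 to 70 (cap) — 110 left.
Gen-2 has room for 150 but only 110 remain, so it gets 110.
Total = 120×70 + 100×110 = 19400.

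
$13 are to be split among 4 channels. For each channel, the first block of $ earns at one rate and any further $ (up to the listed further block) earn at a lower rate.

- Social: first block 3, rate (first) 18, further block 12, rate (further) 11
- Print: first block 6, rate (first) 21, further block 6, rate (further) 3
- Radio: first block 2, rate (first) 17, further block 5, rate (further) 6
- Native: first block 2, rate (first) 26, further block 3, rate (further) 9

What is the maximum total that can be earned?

Treat each block as its own option and order by rate: Native/tier1 26 > Print/tier1 21 > Social/tier1 18 > Radio/tier1 17 > Social/tier2 11 > Native/tier2 9 > Radio/tier2 6 > Print/tier2 3.
Native/tier1 (26): +2 — 11 left.
Print tier1 at 21: fill all 6 — 5 left.
Social/tier1 (18): +3 — 2 left.
Radio tier1 at 17: fill all 2 — 0 left.
Total = 26×2 + 21×6 + 18×3 + 17×2 = 266.

266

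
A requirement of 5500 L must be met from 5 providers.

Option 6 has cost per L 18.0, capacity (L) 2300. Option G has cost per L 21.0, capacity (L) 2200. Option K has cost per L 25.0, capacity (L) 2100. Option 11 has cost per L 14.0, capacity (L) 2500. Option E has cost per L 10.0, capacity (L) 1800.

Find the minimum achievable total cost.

74600

Fill from the cheapest provider first.
Option E at 10.0: take all 1800 L → 3700 still needed.
Option 11 (14.0): use full 2500 → 1200 L to go.
Take 1200 from Option 6 at 18.0 to finish.
Option G, Option K: unused.
Cost = 1800×10.0 + 2500×14.0 + 1200×18.0 = 74600.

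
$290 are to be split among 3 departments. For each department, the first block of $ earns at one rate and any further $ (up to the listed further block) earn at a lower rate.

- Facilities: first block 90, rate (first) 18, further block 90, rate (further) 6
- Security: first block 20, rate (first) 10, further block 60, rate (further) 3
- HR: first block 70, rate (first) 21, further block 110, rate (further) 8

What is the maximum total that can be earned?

Rank every tier by rate: HR/T1 21 > Facilities/T1 18 > Security/T1 10 > HR/T2 8 > Facilities/T2 6 > Security/T2 3.
HR/T1 (21): +70 — 220 left.
Fill Facilities T1 block (90 at 18) — 130 left.
Security T1 at 10: fill all 20 — 110 left.
Fill HR T2 block (110 at 8) — 0 left.
Total = 21×70 + 18×90 + 10×20 + 8×110 = 4170.

4170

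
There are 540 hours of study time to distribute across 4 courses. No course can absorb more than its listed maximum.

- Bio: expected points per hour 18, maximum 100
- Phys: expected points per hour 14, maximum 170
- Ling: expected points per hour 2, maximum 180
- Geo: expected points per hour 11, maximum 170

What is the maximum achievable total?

Highest expected points per hour first: Bio 18 > Phys 14 > Geo 11 > Ling 2.
Give Bio 100 to hit its cap of 100 ; 440 left.
Give Phys 170 to hit its cap of 170 ; 270 left.
Geo: +170 to 170 (cap) ; 100 left.
Ling: +100 (room for 180) → 100. Pool exhausted.
Total = 18×100 + 14×170 + 2×100 + 11×170 = 6250.

6250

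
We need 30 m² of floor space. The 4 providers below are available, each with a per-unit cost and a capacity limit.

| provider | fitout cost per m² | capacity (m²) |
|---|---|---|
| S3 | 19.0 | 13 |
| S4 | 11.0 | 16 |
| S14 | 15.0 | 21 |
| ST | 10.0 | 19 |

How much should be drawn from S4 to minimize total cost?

Cheapest first:
ST (10.0): use full 19 — 11 m² to go.
Take 11 from S4 at 11.0 to finish.
S14, S3: unused.

11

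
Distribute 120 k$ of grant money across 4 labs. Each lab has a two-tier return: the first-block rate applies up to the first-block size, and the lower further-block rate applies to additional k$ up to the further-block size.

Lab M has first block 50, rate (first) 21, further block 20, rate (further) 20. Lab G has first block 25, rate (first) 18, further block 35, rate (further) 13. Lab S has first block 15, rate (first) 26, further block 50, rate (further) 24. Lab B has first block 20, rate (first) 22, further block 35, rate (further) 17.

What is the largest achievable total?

Order all 8 blocks by rate: Lab S/first 26 > Lab S/second 24 > Lab B/first 22 > Lab M/first 21 > Lab M/second 20 > Lab G/first 18 > Lab B/second 17 > Lab G/second 13.
Lab S first at 26: fill all 15 — 105 left.
Lab S second at 24: fill all 50 — 55 left.
Lab B first at 22: fill all 20 — 35 left.
35 remain; put them into Lab M first at 21.
Total = 26×15 + 24×50 + 22×20 + 21×35 = 2765.

2765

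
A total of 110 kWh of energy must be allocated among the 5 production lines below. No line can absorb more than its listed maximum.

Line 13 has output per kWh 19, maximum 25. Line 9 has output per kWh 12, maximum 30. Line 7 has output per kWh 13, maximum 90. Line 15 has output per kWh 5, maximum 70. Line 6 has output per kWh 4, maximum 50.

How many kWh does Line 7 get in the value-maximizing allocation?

Rank by output per kWh: Line 13 19 > Line 7 13 > Line 9 12 > Line 15 5 > Line 6 4.
Line 13 takes 25 to reach its cap of 25 — 85 left.
Line 7 has room for 90 but only 85 remain, so it gets 85.

85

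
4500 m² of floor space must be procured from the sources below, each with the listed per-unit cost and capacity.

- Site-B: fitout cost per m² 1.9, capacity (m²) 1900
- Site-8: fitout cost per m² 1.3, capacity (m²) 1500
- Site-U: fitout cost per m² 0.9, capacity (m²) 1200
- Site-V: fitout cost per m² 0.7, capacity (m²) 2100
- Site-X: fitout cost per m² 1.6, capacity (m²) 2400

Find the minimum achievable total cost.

4110

Fill from the cheapest source first.
Take 2100 from Site-V at 0.7 ; need 2400 more.
Site-U (0.9): use full 1200 ; 1200 m² to go.
Site-8 (1.3): take the remaining 1200 ; done.
Site-X, Site-B: unused.
Cost = 2100×0.7 + 1200×0.9 + 1200×1.3 = 4110.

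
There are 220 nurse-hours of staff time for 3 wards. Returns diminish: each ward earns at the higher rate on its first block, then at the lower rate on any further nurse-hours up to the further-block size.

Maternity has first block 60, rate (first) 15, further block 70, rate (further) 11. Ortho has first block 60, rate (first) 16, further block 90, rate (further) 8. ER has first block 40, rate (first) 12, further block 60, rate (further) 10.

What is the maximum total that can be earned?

3000

Rank every tier by rate: Ortho/first 16 > Maternity/first 15 > ER/first 12 > Maternity/second 11 > ER/second 10 > Ortho/second 8.
Ortho first at 16: fill all 60 — 160 left.
Maternity first at 15: fill all 60 — 100 left.
Fill ER first block (40 at 12) — 60 left.
60 remain; put them into Maternity second at 11.
Total = 16×60 + 15×60 + 12×40 + 11×60 = 3000.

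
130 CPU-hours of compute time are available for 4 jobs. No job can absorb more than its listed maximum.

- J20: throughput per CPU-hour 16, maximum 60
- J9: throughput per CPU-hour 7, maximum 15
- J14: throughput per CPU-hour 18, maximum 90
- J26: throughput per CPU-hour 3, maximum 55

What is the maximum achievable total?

Order the jobs by throughput per CPU-hour: J14 18 > J20 16 > J9 7 > J26 3.
J14: +90 to 90 (cap) → 40 left.
J20: +40 (room for 60) → 40. Pool exhausted.
Total = 16×40 + 18×90 = 2260.

2260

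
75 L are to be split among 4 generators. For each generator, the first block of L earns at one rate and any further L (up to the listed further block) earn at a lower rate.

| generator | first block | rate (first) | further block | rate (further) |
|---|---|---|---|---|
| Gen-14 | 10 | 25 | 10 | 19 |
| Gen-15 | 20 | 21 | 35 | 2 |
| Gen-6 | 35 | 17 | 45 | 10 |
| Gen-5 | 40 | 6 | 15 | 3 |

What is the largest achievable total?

1455

Treat each block as its own option and order by rate: Gen-14/T1 25 > Gen-15/T1 21 > Gen-14/T2 19 > Gen-6/T1 17 > Gen-6/T2 10 > Gen-5/T1 6 > Gen-5/T2 3 > Gen-15/T2 2.
Fill Gen-14 T1 block (10 at 25) — 65 left.
Fill Gen-15 T1 block (20 at 21) — 45 left.
Gen-14 T2 at 19: fill all 10 — 35 left.
Gen-6 T1 at 17: fill all 35 — 0 left.
Total = 25×10 + 21×20 + 19×10 + 17×35 = 1455.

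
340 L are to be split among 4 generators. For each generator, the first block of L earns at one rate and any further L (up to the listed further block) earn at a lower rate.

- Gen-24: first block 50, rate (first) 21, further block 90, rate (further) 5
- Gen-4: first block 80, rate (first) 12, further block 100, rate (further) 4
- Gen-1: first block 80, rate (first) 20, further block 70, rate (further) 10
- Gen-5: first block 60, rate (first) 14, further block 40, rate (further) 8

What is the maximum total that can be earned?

5150

Rank every tier by rate: Gen-24/T1 21 > Gen-1/T1 20 > Gen-5/T1 14 > Gen-4/T1 12 > Gen-1/T2 10 > Gen-5/T2 8 > Gen-24/T2 5 > Gen-4/T2 4.
Gen-24 T1 at 21: fill all 50 ; 290 left.
Gen-1 T1 at 20: fill all 80 ; 210 left.
Fill Gen-5 T1 block (60 at 14) ; 150 left.
Gen-4 T1 at 12: fill all 80 ; 70 left.
Fill Gen-1 T2 block (70 at 10) ; 0 left.
Total = 21×50 + 20×80 + 14×60 + 12×80 + 10×70 = 5150.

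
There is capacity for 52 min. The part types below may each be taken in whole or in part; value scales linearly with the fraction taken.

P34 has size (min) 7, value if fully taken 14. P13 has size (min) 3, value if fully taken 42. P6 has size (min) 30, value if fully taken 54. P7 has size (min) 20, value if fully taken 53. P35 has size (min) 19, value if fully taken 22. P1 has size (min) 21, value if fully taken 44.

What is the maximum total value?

Rank by value-to-size ratio: P13 42/3≈14, P7 53/20≈2.65, P1 44/21≈2.1, P34 14/7≈2, P6 54/30≈1.8, P35 22/19≈1.16.
All 3 min of P13 fit (value 42) — 49 remain.
Take all of P7 (20 min, value 53) — 29 min left.
All 21 min of P1 fit (value 44) — 8 remain.
All 7 min of P34 fit (value 14) — 1 remain.
Fill the last 1 min with part of P6: 1/30 of it earns 1.8.
Total value = 154.8.

154.8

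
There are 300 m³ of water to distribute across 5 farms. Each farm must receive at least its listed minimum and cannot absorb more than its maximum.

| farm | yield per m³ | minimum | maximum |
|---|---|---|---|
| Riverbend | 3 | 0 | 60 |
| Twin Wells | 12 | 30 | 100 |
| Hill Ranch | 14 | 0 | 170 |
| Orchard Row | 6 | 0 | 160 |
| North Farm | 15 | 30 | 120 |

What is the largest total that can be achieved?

Meeting every minimum uses 0+30+0+0+30 = 60 m³, leaving 240.
Order the farms by yield per m³: North Farm 15 > Hill Ranch 14 > Twin Wells 12 > Orchard Row 6 > Riverbend 3.
Give North Farm 90 more to hit its cap of 120 ; 150 left.
Hill Ranch has room for 170 more but only 150 remain, so it gets 150.
Total = 12×30 + 14×150 + 15×120 = 4260.

4260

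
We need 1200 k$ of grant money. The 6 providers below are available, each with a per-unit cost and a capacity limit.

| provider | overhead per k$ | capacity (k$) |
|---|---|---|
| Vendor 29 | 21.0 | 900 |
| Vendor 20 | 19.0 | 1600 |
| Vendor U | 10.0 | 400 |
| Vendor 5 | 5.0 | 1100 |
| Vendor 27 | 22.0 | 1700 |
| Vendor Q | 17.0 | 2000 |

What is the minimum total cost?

6500

Fill from the cheapest provider first.
Vendor 5 (5.0): use full 1100 → 100 k$ to go.
Take 100 from Vendor U at 10.0 to finish.
Vendor Q, Vendor 20, Vendor 29, Vendor 27: unused.
Cost = 1100×5.0 + 100×10.0 = 6500.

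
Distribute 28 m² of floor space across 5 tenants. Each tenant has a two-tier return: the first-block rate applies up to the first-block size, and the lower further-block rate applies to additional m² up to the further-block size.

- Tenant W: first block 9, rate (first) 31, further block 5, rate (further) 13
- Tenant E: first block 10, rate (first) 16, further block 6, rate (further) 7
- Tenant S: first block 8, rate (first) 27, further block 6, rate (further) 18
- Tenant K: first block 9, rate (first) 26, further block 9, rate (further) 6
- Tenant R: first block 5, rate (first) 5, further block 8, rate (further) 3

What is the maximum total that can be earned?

765

Rank every tier by rate: Tenant W/T1 31 > Tenant S/T1 27 > Tenant K/T1 26 > Tenant S/T2 18 > Tenant E/T1 16 > Tenant W/T2 13 > Tenant E/T2 7 > Tenant K/T2 6 > Tenant R/T1 5 > Tenant R/T2 3.
Tenant W T1 at 31: fill all 9 → 19 left.
Tenant S T1 at 27: fill all 8 → 11 left.
Tenant K/T1 (26): +9 → 2 left.
Tenant S/T2: +2 of 6 at 18; pool empty.
Total = 31×9 + 27×8 + 26×9 + 18×2 = 765.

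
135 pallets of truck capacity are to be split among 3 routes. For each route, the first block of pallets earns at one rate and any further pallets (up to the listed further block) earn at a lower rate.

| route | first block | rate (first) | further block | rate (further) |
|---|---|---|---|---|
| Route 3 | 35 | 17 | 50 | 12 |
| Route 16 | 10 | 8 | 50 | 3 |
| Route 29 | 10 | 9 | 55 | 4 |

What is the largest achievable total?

Treat each block as its own option and order by rate: Route 3/tier1 17 > Route 3/tier2 12 > Route 29/tier1 9 > Route 16/tier1 8 > Route 29/tier2 4 > Route 16/tier2 3.
Route 3 tier1 at 17: fill all 35 → 100 left.
Fill Route 3 tier2 block (50 at 12) → 50 left.
Fill Route 29 tier1 block (10 at 9) → 40 left.
Fill Route 16 tier1 block (10 at 8) → 30 left.
Route 29 tier2 at 4: only 30 left, fill 30.
Total = 17×35 + 12×50 + 9×10 + 8×10 + 4×30 = 1485.

1485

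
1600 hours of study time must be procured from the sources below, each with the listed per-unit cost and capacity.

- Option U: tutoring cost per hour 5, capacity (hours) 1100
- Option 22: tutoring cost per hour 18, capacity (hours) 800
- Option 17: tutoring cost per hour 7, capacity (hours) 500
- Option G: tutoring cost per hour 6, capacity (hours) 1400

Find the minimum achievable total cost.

8500

Fill from the cheapest source first.
Take 1100 from Option U at 5 → need 500 more.
Option G (6): take the remaining 500 → done.
Option 17, Option 22: unused.
Cost = 1100×5 + 500×6 = 8500.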